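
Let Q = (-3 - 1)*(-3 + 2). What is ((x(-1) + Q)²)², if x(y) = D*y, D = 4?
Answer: 0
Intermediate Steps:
x(y) = 4*y
Q = 4 (Q = -4*(-1) = 4)
((x(-1) + Q)²)² = ((4*(-1) + 4)²)² = ((-4 + 4)²)² = (0²)² = 0² = 0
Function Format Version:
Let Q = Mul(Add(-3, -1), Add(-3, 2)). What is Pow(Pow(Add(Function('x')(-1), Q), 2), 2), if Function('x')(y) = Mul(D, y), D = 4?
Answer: 0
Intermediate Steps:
Function('x')(y) = Mul(4, y)
Q = 4 (Q = Mul(-4, -1) = 4)
Pow(Pow(Add(Function('x')(-1), Q), 2), 2) = Pow(Pow(Add(Mul(4, -1), 4), 2), 2) = Pow(Pow(Add(-4, 4), 2), 2) = Pow(Pow(0, 2), 2) = Pow(0, 2) = 0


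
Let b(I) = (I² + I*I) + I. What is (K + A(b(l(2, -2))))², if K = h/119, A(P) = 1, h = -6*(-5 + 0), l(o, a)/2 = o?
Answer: 22201/14161 ≈ 1.5678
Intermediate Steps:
l(o, a) = 2*o
h = 30 (h = -6*(-5) = 30)
b(I) = I + 2*I² (b(I) = (I² + I²) + I = 2*I² + I = I + 2*I²)
K = 30/119 ≈ 0.25210
(K + A(b(l(2, -2))))² = (30/119 + 1)² = (149/119)² = 22201/14161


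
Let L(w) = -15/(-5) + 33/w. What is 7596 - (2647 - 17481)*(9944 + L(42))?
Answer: 1033011345/7 ≈ 1.4757e+8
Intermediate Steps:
L(w) = 3 + 33/w (L(w) = -15*(-⅕) + 33/w = 3 + 33/w)
7596 - (2647 - 17481)*(9944 + L(42)) = 7596 - (2647 - 17481)*(9944 + (3 + 33/42)) = 7596 - (-14834)*(9944 + (3 + 33*(1/42))) = 7596 - (-14834)*(9944 + (3 + 11/14)) = 7596 - (-14834)*(9944 + 53/14) = 7596 - (-14834)*139269/14 = 7596 - 1*(-1032958173/7) = 7596 + 1032958173/7 = 1033011345/7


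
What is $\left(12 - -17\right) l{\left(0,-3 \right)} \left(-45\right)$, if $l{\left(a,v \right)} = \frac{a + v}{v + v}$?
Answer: $- \frac{1305}{2} \approx -652.5$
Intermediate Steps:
$l{\left(a,v \right)} = \frac{a + v}{2 v}$
$\left(12 - -17\right) l{\left(0,-3 \right)} \left(-45\right) = \left(12 - -17\right) \frac{0 - 3}{2 \left(-3\right)} \left(-45\right) = \left(12 + 17\right) \frac{1}{2} \left(- \frac{1}{3}\right) \left(-3\right) \left(-45\right) = 29 \cdot \frac{1}{2} \left(-45\right) = \frac{29}{2} \left(-45\right) = - \frac{1305}{2}$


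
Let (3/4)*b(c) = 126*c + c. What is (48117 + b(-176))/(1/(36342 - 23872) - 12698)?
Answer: -685139210/475032177 ≈ -1.4423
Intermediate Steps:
b(c) = 508*c/3 (b(c) = 4*(126*c + c)/3 = 4*(127*c)/3 = 508*c/3)
(48117 + b(-176))/(1/(36342 - 23872) - 12698) = (48117 + (508/3)*(-176))/(1/(36342 - 23872) - 12698) = (48117 - 89408/3)/(1/12470 - 12698) = 54943/(3*(1/12470 - 12698)) = 54943/(3*(-158344059/12470)) = (54943/3)*(-12470/158344059) = -685139210/475032177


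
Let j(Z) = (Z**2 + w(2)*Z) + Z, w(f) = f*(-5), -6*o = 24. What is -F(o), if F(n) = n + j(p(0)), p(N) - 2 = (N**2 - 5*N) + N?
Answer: 18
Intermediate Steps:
o = -4 (o = -1/6*24 = -4)
w(f) = -5*f
p(N) = 2 + N**2 - 4*N (p(N) = 2 + ((N**2 - 5*N) + N) = 2 + (N**2 - 4*N) = 2 + N**2 - 4*N)
j(Z) = Z**2 - 9*Z (j(Z) = (Z**2 + (-5*2)*Z) + Z = (Z**2 - 10*Z) + Z = Z**2 - 9*Z)
F(n) = -14 + n (F(n) = n + (2 + 0**2 - 4*0)*(-9 + (2 + 0**2 - 4*0)) = n + (2 + 0 + 0)*(-9 + (2 + 0 + 0)) = n + 2*(-9 + 2) = n + 2*(-7) = n - 14 = -14 + n)
-F(o) = -(-14 - 4) = -1*(-18) = 18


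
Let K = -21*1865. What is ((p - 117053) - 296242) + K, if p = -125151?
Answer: -577611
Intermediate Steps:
K = -39165
((p - 117053) - 296242) + K = ((-125151 - 117053) - 296242) - 39165 = (-242204 - 296242) - 39165 = -538446 - 39165 = -577611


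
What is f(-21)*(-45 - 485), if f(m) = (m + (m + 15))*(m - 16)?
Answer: -529470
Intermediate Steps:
f(m) = (-16 + m)*(15 + 2*m) (f(m) = (m + (15 + m))*(-16 + m) = (15 + 2*m)*(-16 + m) = (-16 + m)*(15 + 2*m))
f(-21)*(-45 - 485) = (-240 - 17*(-21) + 2*(-21)²)*(-45 - 485) = (-240 + 357 + 2*441)*(-530) = (-240 + 357 + 882)*(-530) = 999*(-530) = -529470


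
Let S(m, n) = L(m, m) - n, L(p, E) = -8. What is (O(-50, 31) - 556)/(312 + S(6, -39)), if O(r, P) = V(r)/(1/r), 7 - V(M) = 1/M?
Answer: -907/343 ≈ -2.6443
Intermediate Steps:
V(M) = 7 - 1/M
S(m, n) = -8 - n
O(r, P) = r*(7 - 1/r) (O(r, P) = (7 - 1/r)/(1/r) = (7 - 1/r)*r = r*(7 - 1/r))
(O(-50, 31) - 556)/(312 + S(6, -39)) = ((-1 + 7*(-50)) - 556)/(312 + (-8 - 1*(-39))) = ((-1 - 350) - 556)/(312 + (-8 + 39)) = (-351 - 556)/(312 + 31) = -907/343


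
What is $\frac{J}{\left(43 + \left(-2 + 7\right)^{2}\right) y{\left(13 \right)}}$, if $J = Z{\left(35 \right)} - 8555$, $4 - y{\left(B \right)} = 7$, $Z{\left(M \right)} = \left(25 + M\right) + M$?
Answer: $\frac{705}{17} \approx 41.471$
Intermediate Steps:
$Z{\left(M \right)} = 25 + 2 M$
$y{\left(B \right)} = -3$ ($y{\left(B \right)} = 4 - 7 = -3$)
$J = -8460$ ($J = \left(25 + 2 \cdot 35\right) - 8555 = \left(25 + 70\right) - 8555 = 95 - 8555 = -8460$)
$\frac{J}{\left(43 + \left(-2 + 7\right)^{2}\right) y{\left(13 \right)}} = - \frac{8460}{\left(43 + \left(-2 + 7\right)^{2}\right) \left(-3\right)} = - \frac{8460}{\left(43 + 5^{2}\right) \left(-3\right)} = - \frac{8460}{\left(43 + 25\right) \left(-3\right)} = - \frac{8460}{68 \left(-3\right)} = - \frac{8460}{-204} = \left(-8460\right) \left(- \frac{1}{204}\right) = \frac{705}{17}$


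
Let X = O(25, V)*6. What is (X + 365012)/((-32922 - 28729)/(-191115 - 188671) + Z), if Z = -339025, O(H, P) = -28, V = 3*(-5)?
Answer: -138562643384/128756886999 ≈ -1.0762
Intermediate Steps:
V = -15
X = -168 (X = -28*6 = -168)
(X + 365012)/((-32922 - 28729)/(-191115 - 188671) + Z) = (-168 + 365012)/((-32922 - 28729)/(-191115 - 188671) - 339025) = 364844/(-61651/(-379786) - 339025) = 364844/(-61651*(-1/379786) - 339025) = 364844/(61651/379786 - 339025) = 364844/(-128756886999/379786) = 364844*(-379786/128756886999) = -138562643384/128756886999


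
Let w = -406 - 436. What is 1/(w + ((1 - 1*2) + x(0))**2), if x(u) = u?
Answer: -1/841 ≈ -0.0011891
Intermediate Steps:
w = -842
1/(w + ((1 - 1*2) + x(0))**2) = 1/(-842 + ((1 - 1*2) + 0)**2) = 1/(-842 + ((1 - 2) + 0)**2) = 1/(-842 + (-1 + 0)**2) = 1/(-842 + (-1)**2) = 1/(-842 + 1) = 1/(-841) = -1/841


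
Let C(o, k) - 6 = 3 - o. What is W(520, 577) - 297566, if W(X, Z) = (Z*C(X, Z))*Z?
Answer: -170424285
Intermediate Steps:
C(o, k) = 9 - o (C(o, k) = 6 + (3 - o) = 9 - o)
W(X, Z) = Z²*(9 - X) (W(X, Z) = (Z*(9 - X))*Z = Z²*(9 - X))
W(520, 577) - 297566 = 577²*(9 - 1*520) - 297566 = 332929*(9 - 520) - 297566 = 332929*(-511) - 297566 = -170126719 - 297566 = -170424285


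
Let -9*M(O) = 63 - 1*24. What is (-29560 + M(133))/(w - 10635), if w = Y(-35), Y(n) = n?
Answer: 8063/2910 ≈ 2.7708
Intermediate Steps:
w = -35
M(O) = -13/3 (M(O) = -(63 - 1*24)/9 = -(63 - 24)/9 = -⅑*39 = -13/3)
(-29560 + M(133))/(w - 10635) = (-29560 - 13/3)/(-35 - 10635) = -88693/3/(-10670) = -88693/3*(-1/10670) = 8063/2910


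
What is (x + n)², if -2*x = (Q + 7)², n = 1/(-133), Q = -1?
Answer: 5736025/17689 ≈ 324.27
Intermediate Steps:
n = -1/133 ≈ -0.0075188
x = -18 (x = -(-1 + 7)²/2 = -½*6² = -½*36 = -18)
(x + n)² = (-18 - 1/133)² = (-2395/133)² = 5736025/17689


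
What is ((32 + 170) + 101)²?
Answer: 91809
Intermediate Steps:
((32 + 170) + 101)² = (202 + 101)² = 303² = 91809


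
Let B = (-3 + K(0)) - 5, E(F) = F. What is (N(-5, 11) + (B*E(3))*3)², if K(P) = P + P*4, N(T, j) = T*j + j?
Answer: 13456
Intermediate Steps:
N(T, j) = j + T*j
K(P) = 5*P (K(P) = P + 4*P = 5*P)
B = -8 (B = (-3 + 5*0) - 5 = (-3 + 0) - 5 = -3 - 5 = -8)
(N(-5, 11) + (B*E(3))*3)² = (11*(1 - 5) - 8*3*3)² = (11*(-4) - 24*3)² = (-44 - 72)² = (-116)² = 13456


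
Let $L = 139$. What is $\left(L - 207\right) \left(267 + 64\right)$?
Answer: $-22508$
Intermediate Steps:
$\left(L - 207\right) \left(267 + 64\right) = \left(139 - 207\right) \left(267 + 64\right) = \left(-68\right) 331 = -22508$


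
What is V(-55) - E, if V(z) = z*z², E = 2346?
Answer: -168721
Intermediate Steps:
V(z) = z³
V(-55) - E = (-55)³ - 1*2346 = -166375 - 2346 = -168721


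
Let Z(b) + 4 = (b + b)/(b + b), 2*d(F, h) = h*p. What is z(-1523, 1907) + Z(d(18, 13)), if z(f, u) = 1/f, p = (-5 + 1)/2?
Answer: -4570/1523 ≈ -3.0007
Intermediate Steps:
p = -2 (p = -4*½ = -2)
d(F, h) = -h (d(F, h) = (h*(-2))/2 = (-2*h)/2 = -h)
Z(b) = -3 (Z(b) = -4 + (b + b)/(b + b) = -4 + (2*b)/((2*b)) = -4 + (2*b)*(1/(2*b)) = -4 + 1 = -3)
z(-1523, 1907) + Z(d(18, 13)) = 1/(-1523) - 3 = -1/1523 - 3 = -4570/1523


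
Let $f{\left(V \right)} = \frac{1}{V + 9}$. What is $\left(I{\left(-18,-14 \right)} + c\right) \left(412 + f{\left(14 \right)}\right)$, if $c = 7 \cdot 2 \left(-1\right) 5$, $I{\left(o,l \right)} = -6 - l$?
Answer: $- \frac{587574}{23} \approx -25547.0$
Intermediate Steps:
$f{\left(V \right)} = \frac{1}{9 + V}$
$c = -70$ ($c = 7 \left(-2\right) 5 = \left(-14\right) 5 = -70$)
$\left(I{\left(-18,-14 \right)} + c\right) \left(412 + f{\left(14 \right)}\right) = \left(\left(-6 - -14\right) - 70\right) \left(412 + \frac{1}{9 + 14}\right) = \left(\left(-6 + 14\right) - 70\right) \left(412 + \frac{1}{23}\right) = \left(8 - 70\right) \left(412 + \frac{1}{23}\right) = \left(-62\right) \frac{9477}{23} = - \frac{587574}{23}$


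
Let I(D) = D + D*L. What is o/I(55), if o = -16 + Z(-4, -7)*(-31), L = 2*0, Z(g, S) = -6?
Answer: 34/11 ≈ 3.0909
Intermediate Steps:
L = 0
I(D) = D (I(D) = D + D*0 = D + 0 = D)
o = 170 (o = -16 - 6*(-31) = -16 + 186 = 170)
o/I(55) = 170/55 = 170*(1/55) = 34/11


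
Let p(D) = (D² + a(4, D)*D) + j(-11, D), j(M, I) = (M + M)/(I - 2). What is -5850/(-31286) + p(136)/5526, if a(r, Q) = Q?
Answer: 13284466043/1930565202 ≈ 6.8811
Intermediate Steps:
j(M, I) = 2*M/(-2 + I) (j(M, I) = (2*M)/(-2 + I) = 2*M/(-2 + I))
p(D) = -22/(-2 + D) + 2*D² (p(D) = (D² + D*D) + 2*(-11)/(-2 + D) = (D² + D²) - 22/(-2 + D) = 2*D² - 22/(-2 + D) = -22/(-2 + D) + 2*D²)
-5850/(-31286) + p(136)/5526 = -5850/(-31286) + (2*(-11 + 136²*(-2 + 136))/(-2 + 136))/5526 = -5850*(-1/31286) + (2*(-11 + 18496*134)/134)*(1/5526) = 2925/15643 + (2*(1/134)*(-11 + 2478464))*(1/5526) = 2925/15643 + (2*(1/134)*2478453)*(1/5526) = 2925/15643 + (2478453/67)*(1/5526) = 2925/15643 + 826151/123414 = 13284466043/1930565202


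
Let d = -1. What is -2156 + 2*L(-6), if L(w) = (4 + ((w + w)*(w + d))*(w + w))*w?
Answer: 9892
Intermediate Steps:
L(w) = w*(4 + 4*w**2*(-1 + w)) (L(w) = (4 + ((w + w)*(w - 1))*(w + w))*w = (4 + ((2*w)*(-1 + w))*(2*w))*w = (4 + (2*w*(-1 + w))*(2*w))*w = (4 + 4*w**2*(-1 + w))*w = w*(4 + 4*w**2*(-1 + w)))
-2156 + 2*L(-6) = -2156 + 2*(4*(-6)*(1 + (-6)**3 - 1*(-6)**2)) = -2156 + 2*(4*(-6)*(1 - 216 - 1*36)) = -2156 + 2*(4*(-6)*(1 - 216 - 36)) = -2156 + 2*(4*(-6)*(-251)) = -2156 + 2*6024 = -2156 + 12048 = 9892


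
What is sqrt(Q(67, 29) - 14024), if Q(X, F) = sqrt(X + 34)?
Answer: sqrt(-14024 + sqrt(101)) ≈ 118.38*I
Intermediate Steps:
Q(X, F) = sqrt(34 + X)
sqrt(Q(67, 29) - 14024) = sqrt(sqrt(34 + 67) - 14024) = sqrt(sqrt(101) - 14024) = sqrt(-14024 + sqrt(101))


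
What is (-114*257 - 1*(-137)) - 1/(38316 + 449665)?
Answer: -14230013942/487981 ≈ -29161.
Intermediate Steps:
(-114*257 - 1*(-137)) - 1/(38316 + 449665) = (-29298 + 137) - 1/487981 = -29161 - 1*1/487981 = -29161 - 1/487981 = -14230013942/487981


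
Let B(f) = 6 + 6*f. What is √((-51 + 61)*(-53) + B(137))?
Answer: √298 ≈ 17.263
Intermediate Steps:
√((-51 + 61)*(-53) + B(137)) = √((-51 + 61)*(-53) + (6 + 6*137)) = √(10*(-53) + (6 + 822)) = √(-530 + 828) = √298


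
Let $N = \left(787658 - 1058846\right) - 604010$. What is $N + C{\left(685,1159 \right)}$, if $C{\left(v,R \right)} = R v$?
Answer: $-81283$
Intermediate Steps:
$N = -875198$ ($N = -271188 - 604010 = -875198$)
$N + C{\left(685,1159 \right)} = -875198 + 1159 \cdot 685 = -875198 + 793915 = -81283$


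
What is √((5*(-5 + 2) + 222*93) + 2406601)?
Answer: 4*√151702 ≈ 1558.0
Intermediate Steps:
√((5*(-5 + 2) + 222*93) + 2406601) = √((5*(-3) + 20646) + 2406601) = √((-15 + 20646) + 2406601) = √(20631 + 2406601) = √2427232 = 4*√151702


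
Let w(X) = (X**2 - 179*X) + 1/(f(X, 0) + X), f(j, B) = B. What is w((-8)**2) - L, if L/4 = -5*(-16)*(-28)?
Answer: 102401/64 ≈ 1600.0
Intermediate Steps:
w(X) = 1/X + X**2 - 179*X (w(X) = (X**2 - 179*X) + 1/(0 + X) = (X**2 - 179*X) + 1/X = 1/X + X**2 - 179*X)
L = -8960 (L = 4*(-5*(-16)*(-28)) = 4*(80*(-28)) = 4*(-2240) = -8960)
w((-8)**2) - L = (1/((-8)**2) + ((-8)**2)**2 - 179*(-8)**2) - 1*(-8960) = (1/64 + 64**2 - 179*64) + 8960 = (1/64 + 4096 - 11456) + 8960 = -471039/64 + 8960 = 102401/64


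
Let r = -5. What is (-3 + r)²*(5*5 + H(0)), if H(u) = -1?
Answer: 1536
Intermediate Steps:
(-3 + r)²*(5*5 + H(0)) = (-3 - 5)²*(5*5 - 1) = (-8)²*(25 - 1) = 64*24 = 1536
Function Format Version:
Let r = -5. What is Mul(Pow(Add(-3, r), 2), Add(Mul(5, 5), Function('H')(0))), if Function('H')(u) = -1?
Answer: 1536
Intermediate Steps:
Mul(Pow(Add(-3, r), 2), Add(Mul(5, 5), Function('H')(0))) = Mul(Pow(Add(-3, -5), 2), Add(Mul(5, 5), -1)) = Mul(Pow(-8, 2), Add(25, -1)) = Mul(64, 24) = 1536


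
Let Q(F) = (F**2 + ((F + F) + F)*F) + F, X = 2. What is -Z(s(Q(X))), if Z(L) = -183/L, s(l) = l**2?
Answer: 61/108 ≈ 0.56481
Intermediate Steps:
Q(F) = F + 4*F**2 (Q(F) = (F**2 + (2*F + F)*F) + F = (F**2 + (3*F)*F) + F = (F**2 + 3*F**2) + F = 4*F**2 + F = F + 4*F**2)
-Z(s(Q(X))) = -(-183)/((2*(1 + 4*2))**2) = -(-183)/((2*(1 + 8))**2) = -(-183)/((2*9)**2) = -(-183)/(18**2) = -(-183)/324 = -1*(-61/108) = 61/108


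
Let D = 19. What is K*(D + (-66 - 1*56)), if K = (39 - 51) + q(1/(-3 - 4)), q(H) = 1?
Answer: 1133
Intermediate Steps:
K = -11 (K = (39 - 51) + 1 = -12 + 1 = -11)
K*(D + (-66 - 1*56)) = -11*(19 + (-66 - 1*56)) = -11*(19 + (-66 - 56)) = -11*(19 - 122) = -11*(-103) = 1133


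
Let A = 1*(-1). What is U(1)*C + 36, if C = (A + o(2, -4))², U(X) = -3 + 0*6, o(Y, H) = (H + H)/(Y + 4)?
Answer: 59/3 ≈ 19.667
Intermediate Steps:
o(Y, H) = 2*H/(4 + Y) (o(Y, H) = (2*H)/(4 + Y) = 2*H/(4 + Y))
U(X) = -3 (U(X) = -3 + 0 = -3)
A = -1
C = 49/9 (C = (-1 + 2*(-4)/(4 + 2))² = (-1 + 2*(-4)/6)² = (-1 + 2*(-4)*(⅙))² = (-1 - 4/3)² = (-7/3)² = 49/9 ≈ 5.4444)
U(1)*C + 36 = -3*49/9 + 36 = -49/3 + 36 = 59/3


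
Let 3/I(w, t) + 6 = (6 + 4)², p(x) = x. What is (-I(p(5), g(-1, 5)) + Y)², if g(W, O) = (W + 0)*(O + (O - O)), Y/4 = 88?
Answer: 1094617225/8836 ≈ 1.2388e+5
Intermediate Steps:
Y = 352 (Y = 4*88 = 352)
g(W, O) = O*W (g(W, O) = W*(O + 0) = W*O = O*W)
I(w, t) = 3/94 (I(w, t) = 3/(-6 + (6 + 4)²) = 3/(-6 + 10²) = 3/(-6 + 100) = 3/94)
(-I(p(5), g(-1, 5)) + Y)² = (-1*3/94 + 352)² = (-3/94 + 352)² = (33085/94)² = 1094617225/8836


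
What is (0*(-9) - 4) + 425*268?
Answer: 113896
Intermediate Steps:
(0*(-9) - 4) + 425*268 = (0 - 4) + 113900 = -4 + 113900 = 113896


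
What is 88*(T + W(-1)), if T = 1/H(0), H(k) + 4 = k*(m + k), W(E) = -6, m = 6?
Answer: -550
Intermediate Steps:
H(k) = -4 + k*(6 + k)
T = -¼ (T = 1/(-4 + 0² + 6*0) = 1/(-4 + 0 + 0) = 1/(-4) = -¼ ≈ -0.25000)
88*(T + W(-1)) = 88*(-¼ - 6) = 88*(-25/4) = -550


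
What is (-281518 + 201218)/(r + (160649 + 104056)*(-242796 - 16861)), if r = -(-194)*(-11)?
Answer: 80300/68732508319 ≈ 1.1683e-6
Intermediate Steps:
r = -2134 (r = -97*22 = -2134)
(-281518 + 201218)/(r + (160649 + 104056)*(-242796 - 16861)) = (-281518 + 201218)/(-2134 + (160649 + 104056)*(-242796 - 16861)) = -80300/(-2134 + 264705*(-259657)) = -80300/(-2134 - 68732506185) = -80300/(-68732508319) = -80300*(-1/68732508319) = 80300/68732508319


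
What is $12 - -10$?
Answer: $22$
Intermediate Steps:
$12 - -10 = 12 + 10 = 22$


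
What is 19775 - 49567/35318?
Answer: 698363883/35318 ≈ 19774.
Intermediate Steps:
19775 - 49567/35318 = 698363883/35318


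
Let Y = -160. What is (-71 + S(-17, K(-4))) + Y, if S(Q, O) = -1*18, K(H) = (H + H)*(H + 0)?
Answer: -249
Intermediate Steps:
K(H) = 2*H**2 (K(H) = (2*H)*H = 2*H**2)
S(Q, O) = -18
(-71 + S(-17, K(-4))) + Y = (-71 - 18) - 160 = -89 - 160 = -249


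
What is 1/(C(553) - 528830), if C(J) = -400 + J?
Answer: -1/528677 ≈ -1.8915e-6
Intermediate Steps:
1/(C(553) - 528830) = 1/((-400 + 553) - 528830) = 1/(153 - 528830) = 1/(-528677) = -1/528677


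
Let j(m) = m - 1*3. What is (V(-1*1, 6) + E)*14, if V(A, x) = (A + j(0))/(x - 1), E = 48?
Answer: 3304/5 ≈ 660.80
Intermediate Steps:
j(m) = -3 + m (j(m) = m - 3 = -3 + m)
V(A, x) = (-3 + A)/(-1 + x) (V(A, x) = (A + (-3 + 0))/(x - 1) = (A - 3)/(-1 + x) = (-3 + A)/(-1 + x))
(V(-1*1, 6) + E)*14 = ((-3 - 1*1)/(-1 + 6) + 48)*14 = ((-3 - 1)/5 + 48)*14 = ((1/5)*(-4) + 48)*14 = (-4/5 + 48)*14 = (236/5)*14 = 3304/5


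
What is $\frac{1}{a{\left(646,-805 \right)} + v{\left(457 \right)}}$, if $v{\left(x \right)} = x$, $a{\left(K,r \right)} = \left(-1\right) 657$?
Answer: $- \frac{1}{200} \approx -0.005$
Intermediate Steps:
$a{\left(K,r \right)} = -657$
$\frac{1}{a{\left(646,-805 \right)} + v{\left(457 \right)}} = \frac{1}{-657 + 457} = \frac{1}{-200} = - \frac{1}{200}$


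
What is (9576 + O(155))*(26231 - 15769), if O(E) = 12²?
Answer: 101690640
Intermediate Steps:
O(E) = 144
(9576 + O(155))*(26231 - 15769) = (9576 + 144)*(26231 - 15769) = 9720*10462 = 101690640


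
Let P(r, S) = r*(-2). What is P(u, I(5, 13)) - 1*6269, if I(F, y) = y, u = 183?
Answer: -6635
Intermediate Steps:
P(r, S) = -2*r
P(u, I(5, 13)) - 1*6269 = -2*183 - 1*6269 = -366 - 6269 = -6635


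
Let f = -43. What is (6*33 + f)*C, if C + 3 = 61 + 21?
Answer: 12245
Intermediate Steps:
C = 79 (C = -3 + (61 + 21) = -3 + 82 = 79)
(6*33 + f)*C = (6*33 - 43)*79 = (198 - 43)*79 = 155*79 = 12245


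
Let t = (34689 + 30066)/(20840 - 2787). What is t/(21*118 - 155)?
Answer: 64755/41937119 ≈ 0.0015441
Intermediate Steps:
t = 64755/18053 ≈ 3.5869
t/(21*118 - 155) = 64755/(18053*(21*118 - 155)) = 64755/(18053*(2478 - 155)) = (64755/18053)/2323 = (64755/18053)*(1/2323) = 64755/41937119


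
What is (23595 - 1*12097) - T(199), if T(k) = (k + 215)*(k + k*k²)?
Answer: -3262638874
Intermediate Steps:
T(k) = (215 + k)*(k + k³)
(23595 - 1*12097) - T(199) = (23595 - 1*12097) - 199*(215 + 199 + 199³ + 215*199²) = (23595 - 12097) - 199*(215 + 199 + 7880599 + 215*39601) = 11498 - 199*(215 + 199 + 7880599 + 8514215) = 11498 - 199*16395228 = 11498 - 1*3262650372 = 11498 - 3262650372 = -3262638874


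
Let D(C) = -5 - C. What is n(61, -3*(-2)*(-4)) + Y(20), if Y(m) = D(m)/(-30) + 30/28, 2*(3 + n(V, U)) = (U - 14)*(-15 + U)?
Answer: 15538/21 ≈ 739.90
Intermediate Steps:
n(V, U) = -3 + (-15 + U)*(-14 + U)/2 (n(V, U) = -3 + ((U - 14)*(-15 + U))/2 = -3 + ((-14 + U)*(-15 + U))/2 = -3 + ((-15 + U)*(-14 + U))/2 = -3 + (-15 + U)*(-14 + U)/2)
Y(m) = 26/21 + m/30 (Y(m) = (-5 - m)/(-30) + 30/28 = (-5 - m)*(-1/30) + 30*(1/28) = (⅙ + m/30) + 15/14 = 26/21 + m/30)
n(61, -3*(-2)*(-4)) + Y(20) = (102 + (-3*(-2)*(-4))²/2 - 29*(-3*(-2))*(-4)/2) + (26/21 + (1/30)*20) = (102 + (6*(-4))²/2 - 87*(-4)) + (26/21 + ⅔) = (102 + (½)*(-24)² - 29/2*(-24)) + 40/21 = (102 + (½)*576 + 348) + 40/21 = (102 + 288 + 348) + 40/21 = 738 + 40/21 = 15538/21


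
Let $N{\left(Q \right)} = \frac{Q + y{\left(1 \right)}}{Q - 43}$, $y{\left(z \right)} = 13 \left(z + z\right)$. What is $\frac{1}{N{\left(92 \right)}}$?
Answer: $\frac{49}{118} \approx 0.41525$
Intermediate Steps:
$y{\left(z \right)} = 26 z$ ($y{\left(z \right)} = 13 \cdot 2 z = 26 z$)
$N{\left(Q \right)} = \frac{26 + Q}{-43 + Q}$ ($N{\left(Q \right)} = \frac{Q + 26 \cdot 1}{Q - 43} = \frac{Q + 26}{-43 + Q} = \frac{26 + Q}{-43 + Q}$)
$\frac{1}{N{\left(92 \right)}} = \frac{1}{\frac{1}{-43 + 92} \left(26 + 92\right)} = \frac{1}{\frac{1}{49} \cdot 118} = \frac{1}{\frac{118}{49}} = \frac{49}{118}$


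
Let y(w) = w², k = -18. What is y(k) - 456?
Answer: -132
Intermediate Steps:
y(k) - 456 = (-18)² - 456 = 324 - 456 = -132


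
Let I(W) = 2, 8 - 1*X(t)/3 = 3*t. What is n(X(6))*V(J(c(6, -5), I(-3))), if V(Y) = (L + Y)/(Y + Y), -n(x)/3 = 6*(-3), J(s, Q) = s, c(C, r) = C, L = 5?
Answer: 99/2 ≈ 49.500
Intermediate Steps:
X(t) = 24 - 9*t
n(x) = 54 (n(x) = -18*(-3) = -3*(-18) = 54)
V(Y) = (5 + Y)/(2*Y) (V(Y) = (5 + Y)/(Y + Y) = (5 + Y)/((2*Y)) = (5 + Y)*(1/(2*Y)) = (5 + Y)/(2*Y))
n(X(6))*V(J(c(6, -5), I(-3))) = 54*((½)*(5 + 6)/6) = 54*((½)*(⅙)*11) = 54*(11/12) = 99/2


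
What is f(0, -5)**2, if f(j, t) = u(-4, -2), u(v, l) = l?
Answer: 4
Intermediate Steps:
f(j, t) = -2
f(0, -5)**2 = (-2)**2 = 4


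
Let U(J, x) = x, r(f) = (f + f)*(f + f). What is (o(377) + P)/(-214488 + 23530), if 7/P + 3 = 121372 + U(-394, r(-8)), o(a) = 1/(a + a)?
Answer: -18129/2501693018500 ≈ -7.2467e-9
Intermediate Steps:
r(f) = 4*f**2 (r(f) = (2*f)*(2*f) = 4*f**2)
o(a) = 1/(2*a)
P = 1/17375 (P = 7/(-3 + (121372 + 4*(-8)**2)) = 7/(-3 + (121372 + 4*64)) = 7/(-3 + (121372 + 256)) = 7/(-3 + 121628) = 7/121625 = 7*(1/121625) = 1/17375 ≈ 5.7554e-5)
(o(377) + P)/(-214488 + 23530) = ((1/2)/377 + 1/17375)/(-214488 + 23530) = ((1/2)*(1/377) + 1/17375)/(-190958) = (1/754 + 1/17375)*(-1/190958) = (18129/13100750)*(-1/190958) = -18129/2501693018500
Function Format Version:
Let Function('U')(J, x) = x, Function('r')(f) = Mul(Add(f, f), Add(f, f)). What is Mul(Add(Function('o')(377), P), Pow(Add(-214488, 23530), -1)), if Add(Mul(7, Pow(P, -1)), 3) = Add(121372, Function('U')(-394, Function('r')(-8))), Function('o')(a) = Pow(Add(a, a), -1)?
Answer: Rational(-18129, 2501693018500) ≈ -7.2467e-9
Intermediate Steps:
Function('r')(f) = Mul(4, Pow(f, 2)) (Function('r')(f) = Mul(Mul(2, f), Mul(2, f)) = Mul(4, Pow(f, 2)))
Function('o')(a) = Mul(Rational(1, 2), Pow(a, -1)) (Function('o')(a) = Pow(Mul(2, a), -1) = Mul(Rational(1, 2), Pow(a, -1)))
P = Rational(1, 17375) (P = Mul(7, Pow(Add(-3, Add(121372, Mul(4, Pow(-8, 2)))), -1)) = Mul(7, Pow(Add(-3, Add(121372, Mul(4, 64))), -1)) = Mul(7, Pow(Add(-3, Add(121372, 256)), -1)) = Mul(7, Pow(Add(-3, 121628), -1)) = Mul(7, Pow(121625, -1)) = Mul(7, Rational(1, 121625)) = Rational(1, 17375) ≈ 5.7554e-5)
Mul(Add(Function('o')(377), P), Pow(Add(-214488, 23530), -1)) = Mul(Add(Mul(Rational(1, 2), Pow(377, -1)), Rational(1, 17375)), Pow(Add(-214488, 23530), -1)) = Mul(Add(Mul(Rational(1, 2), Rational(1, 377)), Rational(1, 17375)), Pow(-190958, -1)) = Mul(Add(Rational(1, 754), Rational(1, 17375)), Rational(-1, 190958)) = Mul(Rational(18129, 13100750), Rational(-1, 190958)) = Rational(-18129, 2501693018500)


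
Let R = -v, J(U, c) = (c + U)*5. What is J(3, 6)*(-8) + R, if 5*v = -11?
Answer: -1789/5 ≈ -357.80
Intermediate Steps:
v = -11/5 (v = (⅕)*(-11) = -11/5 ≈ -2.2000)
J(U, c) = 5*U + 5*c (J(U, c) = (U + c)*5 = 5*U + 5*c)
R = 11/5 (R = -1*(-11/5) = 11/5 ≈ 2.2000)
J(3, 6)*(-8) + R = (5*3 + 5*6)*(-8) + 11/5 = (15 + 30)*(-8) + 11/5 = 45*(-8) + 11/5 = -360 + 11/5 = -1789/5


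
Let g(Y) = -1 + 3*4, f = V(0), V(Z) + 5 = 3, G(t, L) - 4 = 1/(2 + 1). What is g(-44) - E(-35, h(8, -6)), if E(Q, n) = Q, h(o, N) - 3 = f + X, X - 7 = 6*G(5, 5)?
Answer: 46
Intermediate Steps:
G(t, L) = 13/3 (G(t, L) = 4 + 1/(2 + 1) = 4 + 1/3 = 4 + ⅓ = 13/3)
V(Z) = -2 (V(Z) = -5 + 3 = -2)
f = -2
X = 33 (X = 7 + 6*(13/3) = 7 + 26 = 33)
g(Y) = 11 (g(Y) = -1 + 12 = 11)
h(o, N) = 34 (h(o, N) = 3 + (-2 + 33) = 3 + 31 = 34)
g(-44) - E(-35, h(8, -6)) = 11 - 1*(-35) = 11 + 35 = 46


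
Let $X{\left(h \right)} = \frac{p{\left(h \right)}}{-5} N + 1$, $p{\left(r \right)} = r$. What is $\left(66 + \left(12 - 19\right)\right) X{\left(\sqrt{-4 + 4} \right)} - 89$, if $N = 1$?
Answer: $-30$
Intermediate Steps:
$X{\left(h \right)} = 1 - \frac{h}{5}$ ($X{\left(h \right)} = \frac{h}{-5} \cdot 1 + 1 = h \left(- \frac{1}{5}\right) 1 + 1 = - \frac{h}{5} \cdot 1 + 1 = - \frac{h}{5} + 1 = 1 - \frac{h}{5}$)
$\left(66 + \left(12 - 19\right)\right) X{\left(\sqrt{-4 + 4} \right)} - 89 = \left(66 + \left(12 - 19\right)\right) \left(1 - \frac{\sqrt{-4 + 4}}{5}\right) - 89 = \left(66 + \left(12 - 19\right)\right) \left(1 - \frac{\sqrt{0}}{5}\right) - 89 = \left(66 - 7\right) \left(1 - 0\right) - 89 = 59 \left(1 + 0\right) - 89 = 59 \cdot 1 - 89 = 59 - 89 = -30$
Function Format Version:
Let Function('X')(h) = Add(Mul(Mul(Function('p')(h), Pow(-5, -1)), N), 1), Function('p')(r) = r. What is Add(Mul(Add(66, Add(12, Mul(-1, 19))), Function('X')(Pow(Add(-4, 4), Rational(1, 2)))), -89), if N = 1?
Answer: -30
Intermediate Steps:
Function('X')(h) = Add(1, Mul(Rational(-1, 5), h)) (Function('X')(h) = Add(Mul(Mul(h, Pow(-5, -1)), 1), 1) = Add(Mul(Mul(h, Rational(-1, 5)), 1), 1) = Add(Mul(Mul(Rational(-1, 5), h), 1), 1) = Add(Mul(Rational(-1, 5), h), 1) = Add(1, Mul(Rational(-1, 5), h)))
Add(Mul(Add(66, Add(12, Mul(-1, 19))), Function('X')(Pow(Add(-4, 4), Rational(1, 2)))), -89) = Add(Mul(Add(66, Add(12, Mul(-1, 19))), Add(1, Mul(Rational(-1, 5), Pow(Add(-4, 4), Rational(1, 2))))), -89) = Add(Mul(Add(66, Add(12, -19)), Add(1, Mul(Rational(-1, 5), Pow(0, Rational(1, 2))))), -89) = Add(Mul(Add(66, -7), Add(1, Mul(Rational(-1, 5), 0))), -89) = Add(Mul(59, Add(1, 0)), -89) = Add(Mul(59, 1), -89) = Add(59, -89) = -30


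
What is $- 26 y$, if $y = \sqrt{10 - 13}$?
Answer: $- 26 i \sqrt{3} \approx - 45.033 i$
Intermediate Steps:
$y = i \sqrt{3}$ ($y = \sqrt{-3} = i \sqrt{3} \approx 1.732 i$)
$- 26 y = - 26 i \sqrt{3}$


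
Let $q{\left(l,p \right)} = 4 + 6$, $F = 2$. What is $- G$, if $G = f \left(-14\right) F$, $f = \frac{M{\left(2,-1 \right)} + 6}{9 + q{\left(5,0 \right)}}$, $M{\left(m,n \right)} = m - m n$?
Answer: $\frac{280}{19} \approx 14.737$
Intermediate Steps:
$q{\left(l,p \right)} = 10$
$M{\left(m,n \right)} = m - m n$
$f = \frac{10}{19}$ ($f = \frac{2 \left(1 - -1\right) + 6}{9 + 10} = \frac{2 \left(1 + 1\right) + 6}{19} = \left(2 \cdot 2 + 6\right) \frac{1}{19} = \left(4 + 6\right) \frac{1}{19} = 10 \cdot \frac{1}{19} = \frac{10}{19} \approx 0.52632$)
$G = - \frac{280}{19}$ ($G = \frac{10}{19} \left(-14\right) 2 = \left(- \frac{140}{19}\right) 2 = - \frac{280}{19} \approx -14.737$)
$- G = \left(-1\right) \left(- \frac{280}{19}\right) = \frac{280}{19}$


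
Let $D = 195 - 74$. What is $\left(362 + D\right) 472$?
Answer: $227976$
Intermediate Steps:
$D = 121$
$\left(362 + D\right) 472 = \left(362 + 121\right) 472 = 483 \cdot 472 = 227976$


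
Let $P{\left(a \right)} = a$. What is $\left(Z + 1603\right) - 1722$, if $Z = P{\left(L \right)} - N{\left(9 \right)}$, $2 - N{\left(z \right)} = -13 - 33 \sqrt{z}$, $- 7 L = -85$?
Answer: $- \frac{1546}{7} \approx -220.86$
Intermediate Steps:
$L = \frac{85}{7}$ ($L = \left(- \frac{1}{7}\right) \left(-85\right) = \frac{85}{7} \approx 12.143$)
$N{\left(z \right)} = 15 + 33 \sqrt{z}$ ($N{\left(z \right)} = 2 - \left(-13 - 33 \sqrt{z}\right) = 2 + \left(13 + 33 \sqrt{z}\right) = 15 + 33 \sqrt{z}$)
$Z = - \frac{713}{7}$ ($Z = \frac{85}{7} - \left(15 + 33 \sqrt{9}\right) = \frac{85}{7} - \left(15 + 33 \cdot 3\right) = \frac{85}{7} - \left(15 + 99\right) = \frac{85}{7} - 114 = - \frac{713}{7} \approx -101.86$)
$\left(Z + 1603\right) - 1722 = \left(- \frac{713}{7} + 1603\right) - 1722 = \frac{10508}{7} - 1722 = - \frac{1546}{7}$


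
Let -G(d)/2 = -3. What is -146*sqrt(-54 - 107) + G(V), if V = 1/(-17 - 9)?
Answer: 6 - 146*I*sqrt(161) ≈ 6.0 - 1852.5*I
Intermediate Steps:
V = -1/26 (V = 1/(-26) = -1/26 ≈ -0.038462)
G(d) = 6 (G(d) = -2*(-3) = 6)
-146*sqrt(-54 - 107) + G(V) = -146*sqrt(-54 - 107) + 6 = -146*I*sqrt(161) + 6 = 6 - 146*I*sqrt(161)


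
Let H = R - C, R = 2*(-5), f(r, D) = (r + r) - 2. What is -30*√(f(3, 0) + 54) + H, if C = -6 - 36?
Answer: 32 - 30*√58 ≈ -196.47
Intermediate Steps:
f(r, D) = -2 + 2*r (f(r, D) = 2*r - 2 = -2 + 2*r)
R = -10
C = -42
H = 32 (H = -10 - 1*(-42) = -10 + 42 = 32)
-30*√(f(3, 0) + 54) + H = -30*√((-2 + 2*3) + 54) + 32 = -30*√((-2 + 6) + 54) + 32 = -30*√(4 + 54) + 32 = -30*√58 + 32 = 32 - 30*√58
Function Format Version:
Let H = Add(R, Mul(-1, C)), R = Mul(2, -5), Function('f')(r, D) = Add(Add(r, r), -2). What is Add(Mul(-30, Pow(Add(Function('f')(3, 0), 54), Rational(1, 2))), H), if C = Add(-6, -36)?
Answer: Add(32, Mul(-30, Pow(58, Rational(1, 2)))) ≈ -196.47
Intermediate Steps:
Function('f')(r, D) = Add(-2, Mul(2, r)) (Function('f')(r, D) = Add(Mul(2, r), -2) = Add(-2, Mul(2, r)))
R = -10
C = -42
H = 32 (H = Add(-10, Mul(-1, -42)) = Add(-10, 42) = 32)
Add(Mul(-30, Pow(Add(Function('f')(3, 0), 54), Rational(1, 2))), H) = Add(Mul(-30, Pow(Add(Add(-2, Mul(2, 3)), 54), Rational(1, 2))), 32) = Add(Mul(-30, Pow(Add(Add(-2, 6), 54), Rational(1, 2))), 32) = Add(Mul(-30, Pow(Add(4, 54), Rational(1, 2))), 32) = Add(Mul(-30, Pow(58, Rational(1, 2))), 32) = Add(32, Mul(-30, Pow(58, Rational(1, 2))))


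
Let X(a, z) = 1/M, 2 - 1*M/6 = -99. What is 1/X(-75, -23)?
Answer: 606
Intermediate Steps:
M = 606 (M = 12 - 6*(-99) = 12 + 594 = 606)
X(a, z) = 1/606
1/X(-75, -23) = 1/(1/606) = 606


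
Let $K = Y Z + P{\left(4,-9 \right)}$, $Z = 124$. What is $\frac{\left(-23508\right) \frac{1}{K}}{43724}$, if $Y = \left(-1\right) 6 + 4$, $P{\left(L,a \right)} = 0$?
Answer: $\frac{5877}{2710888} \approx 0.0021679$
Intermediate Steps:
$Y = -2$ ($Y = -6 + 4 = -2$)
$K = -248$ ($K = \left(-2\right) 124 + 0 = -248 + 0 = -248$)
$\frac{\left(-23508\right) \frac{1}{K}}{43724} = \frac{\left(-23508\right) \frac{1}{-248}}{43724} = \left(-23508\right) \left(- \frac{1}{248}\right) \frac{1}{43724} = \frac{5877}{62} \cdot \frac{1}{43724} = \frac{5877}{2710888}$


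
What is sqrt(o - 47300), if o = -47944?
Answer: 2*I*sqrt(23811) ≈ 308.62*I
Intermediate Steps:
sqrt(o - 47300) = sqrt(-47944 - 47300) = sqrt(-95244) = 2*I*sqrt(23811)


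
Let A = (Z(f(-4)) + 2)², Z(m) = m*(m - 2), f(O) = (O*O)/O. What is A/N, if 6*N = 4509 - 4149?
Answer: 169/15 ≈ 11.267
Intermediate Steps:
f(O) = O (f(O) = O²/O = O)
N = 60 (N = (4509 - 4149)/6 = (⅙)*360 = 60)
Z(m) = m*(-2 + m)
A = 676 (A = (-4*(-2 - 4) + 2)² = (-4*(-6) + 2)² = (24 + 2)² = 26² = 676)
A/N = 676/60 = 676*(1/60) = 169/15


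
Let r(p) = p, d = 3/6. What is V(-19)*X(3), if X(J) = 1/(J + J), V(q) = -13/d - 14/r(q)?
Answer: -80/19 ≈ -4.2105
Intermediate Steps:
d = ½ (d = 3*(⅙) = ½ ≈ 0.50000)
V(q) = -26 - 14/q (V(q) = -13/½ - 14/q = -13*2 - 14/q = -26 - 14/q)
X(J) = 1/(2*J)
V(-19)*X(3) = (-26 - 14/(-19))*((½)/3) = (-26 - 14*(-1/19))*((½)*(⅓)) = (-26 + 14/19)*(⅙) = -480/19*⅙ = -80/19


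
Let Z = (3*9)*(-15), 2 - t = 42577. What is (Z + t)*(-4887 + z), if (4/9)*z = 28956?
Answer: -2590146720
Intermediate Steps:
z = 65151 (z = (9/4)*28956 = 65151)
t = -42575 (t = 2 - 1*42577 = 2 - 42577 = -42575)
Z = -405 (Z = 27*(-15) = -405)
(Z + t)*(-4887 + z) = (-405 - 42575)*(-4887 + 65151) = -42980*60264 = -2590146720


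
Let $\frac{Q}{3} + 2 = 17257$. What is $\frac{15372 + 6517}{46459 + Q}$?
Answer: $\frac{3127}{14032} \approx 0.22285$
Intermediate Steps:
$Q = 51765$ ($Q = -6 + 3 \cdot 17257 = -6 + 51771 = 51765$)
$\frac{15372 + 6517}{46459 + Q} = \frac{15372 + 6517}{46459 + 51765} = \frac{21889}{98224} = 21889 \cdot \frac{1}{98224} = \frac{3127}{14032}$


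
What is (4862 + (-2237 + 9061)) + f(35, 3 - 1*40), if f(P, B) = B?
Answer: 11649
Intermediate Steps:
(4862 + (-2237 + 9061)) + f(35, 3 - 1*40) = (4862 + (-2237 + 9061)) + (3 - 1*40) = (4862 + 6824) + (3 - 40) = 11686 - 37 = 11649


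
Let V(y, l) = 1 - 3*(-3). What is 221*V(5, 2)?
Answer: 2210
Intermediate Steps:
V(y, l) = 10 (V(y, l) = 1 + 9 = 10)
221*V(5, 2) = 221*10 = 2210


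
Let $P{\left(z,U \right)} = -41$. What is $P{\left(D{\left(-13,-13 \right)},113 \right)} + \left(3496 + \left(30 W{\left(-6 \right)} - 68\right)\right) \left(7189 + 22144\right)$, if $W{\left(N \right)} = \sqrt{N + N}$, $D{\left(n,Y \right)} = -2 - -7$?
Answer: $100553483 + 1759980 i \sqrt{3} \approx 1.0055 \cdot 10^{8} + 3.0484 \cdot 10^{6} i$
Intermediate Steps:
$D{\left(n,Y \right)} = 5$ ($D{\left(n,Y \right)} = -2 + 7 = 5$)
$W{\left(N \right)} = \sqrt{2} \sqrt{N}$ ($W{\left(N \right)} = \sqrt{2 N} = \sqrt{2} \sqrt{N}$)
$P{\left(D{\left(-13,-13 \right)},113 \right)} + \left(3496 + \left(30 W{\left(-6 \right)} - 68\right)\right) \left(7189 + 22144\right) = -41 + \left(3496 - \left(68 - 30 \sqrt{2} \sqrt{-6}\right)\right) \left(7189 + 22144\right) = -41 + \left(3496 - \left(68 - 30 \sqrt{2} i \sqrt{6}\right)\right) 29333 = -41 + \left(3496 - \left(68 - 30 \cdot 2 i \sqrt{3}\right)\right) 29333 = -41 + \left(3496 - \left(68 - 60 i \sqrt{3}\right)\right) 29333 = -41 + \left(3428 + 60 i \sqrt{3}\right) 29333 = -41 + \left(100553524 + 1759980 i \sqrt{3}\right) = 100553483 + 1759980 i \sqrt{3}$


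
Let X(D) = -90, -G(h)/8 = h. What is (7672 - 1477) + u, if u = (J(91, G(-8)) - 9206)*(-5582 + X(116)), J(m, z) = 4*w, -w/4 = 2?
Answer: 52404131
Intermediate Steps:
G(h) = -8*h
w = -8 (w = -4*2 = -8)
J(m, z) = -32 (J(m, z) = 4*(-8) = -32)
u = 52397936 (u = (-32 - 9206)*(-5582 - 90) = -9238*(-5672) = 52397936)
(7672 - 1477) + u = (7672 - 1477) + 52397936 = 6195 + 52397936 = 52404131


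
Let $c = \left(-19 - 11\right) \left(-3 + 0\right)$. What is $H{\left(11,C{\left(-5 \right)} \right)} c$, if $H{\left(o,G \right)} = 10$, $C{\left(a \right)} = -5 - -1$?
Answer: $900$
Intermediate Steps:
$C{\left(a \right)} = -4$ ($C{\left(a \right)} = -5 + 1 = -4$)
$c = 90$ ($c = \left(-30\right) \left(-3\right) = 90$)
$H{\left(11,C{\left(-5 \right)} \right)} c = 10 \cdot 90 = 900$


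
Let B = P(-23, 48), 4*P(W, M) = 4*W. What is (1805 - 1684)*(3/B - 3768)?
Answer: -10486707/23 ≈ -4.5594e+5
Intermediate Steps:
P(W, M) = W (P(W, M) = (4*W)/4 = W)
B = -23
(1805 - 1684)*(3/B - 3768) = (1805 - 1684)*(3/(-23) - 3768) = 121*(3*(-1/23) - 3768) = 121*(-3/23 - 3768) = 121*(-86667/23) = -10486707/23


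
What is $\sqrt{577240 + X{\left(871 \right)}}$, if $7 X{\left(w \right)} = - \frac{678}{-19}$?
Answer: $\frac{\sqrt{10210888534}}{133} \approx 759.77$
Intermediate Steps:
$X{\left(w \right)} = \frac{678}{133}$ ($X{\left(w \right)} = \frac{\left(-678\right) \frac{1}{-19}}{7} = \frac{\left(-678\right) \left(- \frac{1}{19}\right)}{7} = \frac{1}{7} \cdot \frac{678}{19} = \frac{678}{133}$)
$\sqrt{577240 + X{\left(871 \right)}} = \sqrt{577240 + \frac{678}{133}} = \sqrt{\frac{76773598}{133}} = \frac{\sqrt{10210888534}}{133}$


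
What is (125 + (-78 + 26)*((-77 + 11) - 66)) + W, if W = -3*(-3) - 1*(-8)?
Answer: 7006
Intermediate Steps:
W = 17 (W = 9 + 8 = 17)
(125 + (-78 + 26)*((-77 + 11) - 66)) + W = (125 + (-78 + 26)*((-77 + 11) - 66)) + 17 = (125 - 52*(-66 - 66)) + 17 = (125 - 52*(-132)) + 17 = (125 + 6864) + 17 = 6989 + 17 = 7006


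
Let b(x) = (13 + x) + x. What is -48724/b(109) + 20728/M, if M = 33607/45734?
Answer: 31049229692/1109031 ≈ 27997.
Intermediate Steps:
b(x) = 13 + 2*x
M = 33607/45734 (M = 33607*(1/45734) = 33607/45734 ≈ 0.73484)
-48724/b(109) + 20728/M = -48724/(13 + 2*109) + 20728/(33607/45734) = -48724/(13 + 218) + 20728*(45734/33607) = -48724/231 + 947974352/33607 = 31049229692/1109031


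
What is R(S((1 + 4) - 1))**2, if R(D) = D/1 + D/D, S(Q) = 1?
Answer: 4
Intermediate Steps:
R(D) = 1 + D (R(D) = D*1 + 1 = D + 1 = 1 + D)
R(S((1 + 4) - 1))**2 = (1 + 1)**2 = 2**2 = 4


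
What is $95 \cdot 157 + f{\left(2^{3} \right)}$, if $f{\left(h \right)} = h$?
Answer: $14923$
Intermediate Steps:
$95 \cdot 157 + f{\left(2^{3} \right)} = 95 \cdot 157 + 2^{3} = 14915 + 8 = 14923$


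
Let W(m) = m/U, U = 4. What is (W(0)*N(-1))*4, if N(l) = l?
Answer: 0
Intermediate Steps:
W(m) = m/4
(W(0)*N(-1))*4 = (((¼)*0)*(-1))*4 = (0*(-1))*4 = 0*4 = 0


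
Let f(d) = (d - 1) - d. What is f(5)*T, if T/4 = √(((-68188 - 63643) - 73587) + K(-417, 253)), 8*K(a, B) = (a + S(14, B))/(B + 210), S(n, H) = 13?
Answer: -6*I*√19571233166/463 ≈ -1812.9*I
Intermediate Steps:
K(a, B) = (13 + a)/(8*(210 + B)) (K(a, B) = ((a + 13)/(B + 210))/8 = ((13 + a)/(210 + B))/8 = (13 + a)/(8*(210 + B)))
f(d) = -1 (f(d) = (-1 + d) - d = -1)
T = 6*I*√19571233166/463 (T = 4*√(((-68188 - 63643) - 73587) + (13 - 417)/(8*(210 + 253))) = 4*√((-131831 - 73587) + (⅛)*(-404)/463) = 4*√(-205418 + (⅛)*(1/463)*(-404)) = 4*√(-205418 - 101/926) = 4*√(-190217169/926) = 4*(3*I*√19571233166/926) = 6*I*√19571233166/463 ≈ 1812.9*I)
f(5)*T = -6*I*√19571233166/463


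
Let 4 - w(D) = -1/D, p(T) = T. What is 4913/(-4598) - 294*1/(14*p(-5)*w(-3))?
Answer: 1769/22990 ≈ 0.076946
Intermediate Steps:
w(D) = 4 + 1/D (w(D) = 4 - (-1)/D = 4 + 1/D)
4913/(-4598) - 294*1/(14*p(-5)*w(-3)) = 4913/(-4598) - 294*(-1/(70*(4 + 1/(-3)))) = 4913*(-1/4598) - 294*(-1/(70*(4 - ⅓))) = -4913/4598 - 294/((14*(11/3))*(-5)) = -4913/4598 - 294/((154/3)*(-5)) = -4913/4598 - 294/(-770/3) = -4913/4598 - 294*(-3/770) = -4913/4598 + 63/55 = 1769/22990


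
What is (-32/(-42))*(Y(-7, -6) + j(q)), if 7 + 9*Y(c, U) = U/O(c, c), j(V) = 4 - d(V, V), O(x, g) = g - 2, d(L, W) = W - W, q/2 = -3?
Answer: 1424/567 ≈ 2.5115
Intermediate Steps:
q = -6 (q = 2*(-3) = -6)
d(L, W) = 0
O(x, g) = -2 + g
j(V) = 4 (j(V) = 4 - 1*0 = 4 + 0 = 4)
Y(c, U) = -7/9 + U/(9*(-2 + c)) (Y(c, U) = -7/9 + (U/(-2 + c))/9 = -7/9 + U/(9*(-2 + c)))
(-32/(-42))*(Y(-7, -6) + j(q)) = (-32/(-42))*((14 - 6 - 7*(-7))/(9*(-2 - 7)) + 4) = (-32*(-1/42))*((1/9)*(14 - 6 + 49)/(-9) + 4) = 16*((1/9)*(-1/9)*57 + 4)/21 = 16*(-19/27 + 4)/21 = (16/21)*(89/27) = 1424/567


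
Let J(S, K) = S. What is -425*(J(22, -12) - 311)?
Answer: 122825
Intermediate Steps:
-425*(J(22, -12) - 311) = -425*(22 - 311) = -425*(-289) = 122825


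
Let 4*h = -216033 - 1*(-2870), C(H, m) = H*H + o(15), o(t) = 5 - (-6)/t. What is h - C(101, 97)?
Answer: -1269943/20 ≈ -63497.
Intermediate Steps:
o(t) = 5 + 6/t
C(H, m) = 27/5 + H² (C(H, m) = H*H + (5 + 6/15) = H² + (5 + 6*(1/15)) = H² + (5 + ⅖) = H² + 27/5 = 27/5 + H²)
h = -213163/4 (h = (-216033 - 1*(-2870))/4 = (-216033 + 2870)/4 = (¼)*(-213163) = -213163/4 ≈ -53291.)
h - C(101, 97) = -213163/4 - (27/5 + 101²) = -213163/4 - (27/5 + 10201) = -213163/4 - 1*51032/5 = -213163/4 - 51032/5 = -1269943/20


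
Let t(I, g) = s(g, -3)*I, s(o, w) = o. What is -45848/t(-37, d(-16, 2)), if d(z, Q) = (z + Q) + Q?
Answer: -11462/111 ≈ -103.26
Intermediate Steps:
d(z, Q) = z + 2*Q (d(z, Q) = (Q + z) + Q = z + 2*Q)
t(I, g) = I*g (t(I, g) = g*I = I*g)
-45848/t(-37, d(-16, 2)) = -45848*(-1/(37*(-16 + 2*2))) = -45848*(-1/(37*(-16 + 4))) = -45848/((-37*(-12))) = -45848/444 = -45848*1/444 = -11462/111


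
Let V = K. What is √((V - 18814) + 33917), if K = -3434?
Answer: √11669 ≈ 108.02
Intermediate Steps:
V = -3434
√((V - 18814) + 33917) = √((-3434 - 18814) + 33917) = √(-22248 + 33917) = √11669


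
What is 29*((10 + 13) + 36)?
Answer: 1711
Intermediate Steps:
29*((10 + 13) + 36) = 29*(23 + 36) = 29*59 = 1711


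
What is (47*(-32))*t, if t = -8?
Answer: 12032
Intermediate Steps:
(47*(-32))*t = (47*(-32))*(-8) = -1504*(-8) = 12032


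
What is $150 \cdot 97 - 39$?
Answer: $14511$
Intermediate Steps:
$150 \cdot 97 - 39 = 14550 - 39 = 14511$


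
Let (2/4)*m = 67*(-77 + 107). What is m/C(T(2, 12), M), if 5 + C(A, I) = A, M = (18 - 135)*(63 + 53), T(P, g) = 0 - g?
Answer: -4020/17 ≈ -236.47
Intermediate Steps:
T(P, g) = -g
M = -13572 (M = -117*116 = -13572)
C(A, I) = -5 + A
m = 4020 (m = 2*(67*(-77 + 107)) = 2*(67*30) = 2*2010 = 4020)
m/C(T(2, 12), M) = 4020/(-5 - 1*12) = 4020/(-5 - 12) = 4020/(-17) = 4020*(-1/17) = -4020/17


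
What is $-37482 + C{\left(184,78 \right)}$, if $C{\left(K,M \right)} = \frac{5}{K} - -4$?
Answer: $- \frac{6895947}{184} \approx -37478.0$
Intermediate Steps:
$C{\left(K,M \right)} = 4 + \frac{5}{K}$ ($C{\left(K,M \right)} = \frac{5}{K} + 4 = 4 + \frac{5}{K}$)
$-37482 + C{\left(184,78 \right)} = -37482 + \left(4 + \frac{5}{184}\right) = -37482 + \frac{741}{184} = - \frac{6895947}{184}$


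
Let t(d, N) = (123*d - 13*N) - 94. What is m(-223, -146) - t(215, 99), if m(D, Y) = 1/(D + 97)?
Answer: -3158065/126 ≈ -25064.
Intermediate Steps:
m(D, Y) = 1/(97 + D)
t(d, N) = -94 - 13*N + 123*d (t(d, N) = (-13*N + 123*d) - 94 = -94 - 13*N + 123*d)
m(-223, -146) - t(215, 99) = 1/(97 - 223) - (-94 - 13*99 + 123*215) = 1/(-126) - (-94 - 1287 + 26445) = -1/126 - 1*25064 = -1/126 - 25064 = -3158065/126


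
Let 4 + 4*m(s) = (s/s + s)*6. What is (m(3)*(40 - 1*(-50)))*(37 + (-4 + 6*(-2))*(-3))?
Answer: 38250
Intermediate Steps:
m(s) = ½ + 3*s/2 (m(s) = -1 + ((s/s + s)*6)/4 = -1 + ((1 + s)*6)/4 = -1 + (6 + 6*s)/4 = -1 + (3/2 + 3*s/2) = ½ + 3*s/2)
(m(3)*(40 - 1*(-50)))*(37 + (-4 + 6*(-2))*(-3)) = ((½ + (3/2)*3)*(40 - 1*(-50)))*(37 + (-4 + 6*(-2))*(-3)) = ((½ + 9/2)*(40 + 50))*(37 + (-4 - 12)*(-3)) = (5*90)*(37 - 16*(-3)) = 450*(37 + 48) = 450*85 = 38250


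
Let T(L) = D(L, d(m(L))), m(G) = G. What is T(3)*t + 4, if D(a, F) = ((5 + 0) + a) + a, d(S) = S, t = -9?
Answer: -95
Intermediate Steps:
D(a, F) = 5 + 2*a (D(a, F) = (5 + a) + a = 5 + 2*a)
T(L) = 5 + 2*L
T(3)*t + 4 = (5 + 2*3)*(-9) + 4 = (5 + 6)*(-9) + 4 = 11*(-9) + 4 = -99 + 4 = -95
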